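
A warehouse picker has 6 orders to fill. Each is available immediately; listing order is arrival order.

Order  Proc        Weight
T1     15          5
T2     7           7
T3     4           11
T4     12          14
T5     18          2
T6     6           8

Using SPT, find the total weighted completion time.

SPT (increasing processing time): T3 T6 T2 T4 T1 T5.
T3: finishes 4, weight 11, w·C = 44
T6: finishes 10, weight 8, w·C = 80
T2: finishes 17, weight 7, w·C = 119
T4: finishes 29, weight 14, w·C = 406
T1: finishes 44, weight 5, w·C = 220
T5: finishes 62, weight 2, w·C = 124
Sum = 44+80+119+406+220+124 = 993.

993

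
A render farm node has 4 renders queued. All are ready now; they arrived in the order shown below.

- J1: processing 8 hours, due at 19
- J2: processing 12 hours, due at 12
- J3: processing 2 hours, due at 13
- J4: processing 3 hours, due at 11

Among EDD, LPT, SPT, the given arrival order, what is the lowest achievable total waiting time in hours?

20

EDD (increasing due date): J4 J2 J3 J1.
J4: waits 0, runs 0→3
J2: waits 3, runs 3→15
J3: waits 15, runs 15→17
J1: waits 17, runs 17→25
Sum = 0+3+15+17 = 35.
LPT (decreasing processing time): J2 J1 J4 J3.
J2: waits 0, runs 0→12
J1: waits 12, runs 12→20
J4: waits 20, runs 20→23
J3: waits 23, runs 23→25
Sum = 0+12+20+23 = 55.
SPT (increasing processing time): J3 J4 J1 J2.
J3: waits 0, runs 0→2
J4: waits 2, runs 2→5
J1: waits 5, runs 5→13
J2: waits 13, runs 13→25
Sum = 0+2+5+13 = 20.
FIFO (arrival order): J1 J2 J3 J4.
J1: waits 0, runs 0→8
J2: waits 8, runs 8→20
J3: waits 20, runs 20→22
J4: waits 22, runs 22→25
Sum = 0+8+20+22 = 50.
EDD 35, LPT 55, SPT 20, FIFO 50 → minimum 20.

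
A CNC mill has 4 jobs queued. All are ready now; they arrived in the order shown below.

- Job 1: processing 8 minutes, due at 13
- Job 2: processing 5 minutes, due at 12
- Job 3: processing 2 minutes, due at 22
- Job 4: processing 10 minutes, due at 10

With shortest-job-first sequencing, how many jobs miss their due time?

SPT (increasing processing time): Job 3 Job 2 Job 1 Job 4.
Job 3: 0→2, due 22, tardiness 0
Job 2: 2→7, due 12, tardiness 0
Job 1: 7→15, due 13, tardiness 2
Job 4: 15→25, due 10, tardiness 15
Late jobs: 2.

2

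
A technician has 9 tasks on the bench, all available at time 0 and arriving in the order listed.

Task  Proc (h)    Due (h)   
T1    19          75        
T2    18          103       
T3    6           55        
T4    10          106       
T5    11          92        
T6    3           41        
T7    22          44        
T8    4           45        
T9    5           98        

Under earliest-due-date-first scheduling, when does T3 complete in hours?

EDD (increasing due date): T6 T7 T8 T3 T1 T5 T9 T2 T4.
T6: 0→3
T7: 3→25
T8: 25→29
T3: 29→35

35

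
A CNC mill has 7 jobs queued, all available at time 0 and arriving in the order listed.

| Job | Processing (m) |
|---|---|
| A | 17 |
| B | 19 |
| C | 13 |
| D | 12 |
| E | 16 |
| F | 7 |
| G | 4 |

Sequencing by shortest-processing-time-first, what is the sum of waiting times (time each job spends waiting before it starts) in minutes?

SPT (increasing processing time): G F D C E A B.
G: waits 0, runs 0→4
F: waits 4, runs 4→11
D: waits 11, runs 11→23
C: waits 23, runs 23→36
E: waits 36, runs 36→52
A: waits 52, runs 52→69
B: waits 69, runs 69→88
Sum = 0+4+11+23+36+52+69 = 195.

195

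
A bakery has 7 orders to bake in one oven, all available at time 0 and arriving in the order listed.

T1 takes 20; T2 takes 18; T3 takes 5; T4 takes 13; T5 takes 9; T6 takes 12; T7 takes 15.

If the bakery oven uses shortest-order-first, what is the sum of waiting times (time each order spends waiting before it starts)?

SPT (increasing processing time): T3 T5 T6 T4 T7 T2 T1.
T3: waits 0, runs 0→5
T5: waits 5, runs 5→14
T6: waits 14, runs 14→26
T4: waits 26, runs 26→39
T7: waits 39, runs 39→54
T2: waits 54, runs 54→72
T1: waits 72, runs 72→92
Sum = 0+5+14+26+39+54+72 = 210.

210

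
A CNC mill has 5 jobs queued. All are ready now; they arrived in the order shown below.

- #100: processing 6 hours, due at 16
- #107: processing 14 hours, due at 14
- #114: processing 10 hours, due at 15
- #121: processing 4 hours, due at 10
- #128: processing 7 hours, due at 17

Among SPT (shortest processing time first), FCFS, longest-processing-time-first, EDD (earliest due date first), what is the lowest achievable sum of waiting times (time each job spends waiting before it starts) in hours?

58

SPT (increasing processing time): #121 #100 #128 #114 #107.
#121: waits 0, runs 0→4
#100: waits 4, runs 4→10
#128: waits 10, runs 10→17
#114: waits 17, runs 17→27
#107: waits 27, runs 27→41
Sum = 0+4+10+17+27 = 58.
FIFO (arrival order): #100 #107 #114 #121 #128.
#100: waits 0, runs 0→6
#107: waits 6, runs 6→20
#114: waits 20, runs 20→30
#121: waits 30, runs 30→34
#128: waits 34, runs 34→41
Sum = 0+6+20+30+34 = 90.
LPT (decreasing processing time): #107 #114 #128 #100 #121.
#107: waits 0, runs 0→14
#114: waits 14, runs 14→24
#128: waits 24, runs 24→31
#100: waits 31, runs 31→37
#121: waits 37, runs 37→41
Sum = 0+14+24+31+37 = 106.
EDD (increasing due date): #121 #107 #114 #100 #128.
#121: waits 0, runs 0→4
#107: waits 4, runs 4→18
#114: waits 18, runs 18→28
#100: waits 28, runs 28→34
#128: waits 34, runs 34→41
Sum = 0+4+18+28+34 = 84.
SPT 58, FIFO 90, LPT 106, EDD 84 → minimum 58.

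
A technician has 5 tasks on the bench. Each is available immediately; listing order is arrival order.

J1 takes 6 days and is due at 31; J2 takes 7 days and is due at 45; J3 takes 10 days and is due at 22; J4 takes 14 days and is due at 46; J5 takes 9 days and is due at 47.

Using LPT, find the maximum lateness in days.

LPT (decreasing processing time): J4 J3 J5 J2 J1.
J4: 0→14, due 46, lateness -32
J3: 14→24, due 22, lateness 2
J5: 24→33, due 47, lateness -14
J2: 33→40, due 45, lateness -5
J1: 40→46, due 31, lateness 15
Maximum = 15.

15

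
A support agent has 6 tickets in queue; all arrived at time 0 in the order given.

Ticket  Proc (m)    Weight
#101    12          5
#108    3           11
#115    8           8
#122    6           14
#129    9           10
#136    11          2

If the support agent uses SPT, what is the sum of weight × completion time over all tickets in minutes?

SPT (increasing processing time): #108 #122 #115 #129 #136 #101.
#108: finishes 3, weight 11, w·C = 33
#122: finishes 9, weight 14, w·C = 126
#115: finishes 17, weight 8, w·C = 136
#129: finishes 26, weight 10, w·C = 260
#136: finishes 37, weight 2, w·C = 74
#101: finishes 49, weight 5, w·C = 245
Sum = 33+126+136+260+74+245 = 874.

874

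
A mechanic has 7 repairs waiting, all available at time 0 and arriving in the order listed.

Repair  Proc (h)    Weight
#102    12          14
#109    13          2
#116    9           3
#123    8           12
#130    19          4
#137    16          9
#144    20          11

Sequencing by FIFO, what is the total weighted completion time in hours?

2828

FIFO (arrival order): #102 #109 #116 #123 #130 #137 #144.
#102: finishes 12, weight 14, w·C = 168
#109: finishes 25, weight 2, w·C = 50
#116: finishes 34, weight 3, w·C = 102
#123: finishes 42, weight 12, w·C = 504
#130: finishes 61, weight 4, w·C = 244
#137: finishes 77, weight 9, w·C = 693
#144: finishes 97, weight 11, w·C = 1067
Sum = 168+50+102+504+244+693+1067 = 2828.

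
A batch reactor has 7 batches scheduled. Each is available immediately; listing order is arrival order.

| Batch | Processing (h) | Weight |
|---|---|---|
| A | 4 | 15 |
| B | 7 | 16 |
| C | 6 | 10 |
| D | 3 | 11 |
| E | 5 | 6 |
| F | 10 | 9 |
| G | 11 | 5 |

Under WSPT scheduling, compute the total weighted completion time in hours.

WSPT (decreasing weight/processing-time ratio): A D B C E F G.
A: finishes 4, weight 15, w·C = 60
D: finishes 7, weight 11, w·C = 77
B: finishes 14, weight 16, w·C = 224
C: finishes 20, weight 10, w·C = 200
E: finishes 25, weight 6, w·C = 150
F: finishes 35, weight 9, w·C = 315
G: finishes 46, weight 5, w·C = 230
Sum = 60+77+224+200+150+315+230 = 1256.

1256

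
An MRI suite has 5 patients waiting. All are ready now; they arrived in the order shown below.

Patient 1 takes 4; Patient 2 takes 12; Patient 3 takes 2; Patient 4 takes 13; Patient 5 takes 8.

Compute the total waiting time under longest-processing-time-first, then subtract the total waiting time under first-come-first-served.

LPT (decreasing processing time): Patient 4 Patient 2 Patient 5 Patient 1 Patient 3.
Patient 4: waits 0, runs 0→13
Patient 2: waits 13, runs 13→25
Patient 5: waits 25, runs 25→33
Patient 1: waits 33, runs 33→37
Patient 3: waits 37, runs 37→39
Sum = 0+13+25+33+37 = 108.
FIFO (arrival order): Patient 1 Patient 2 Patient 3 Patient 4 Patient 5.
Patient 1: waits 0, runs 0→4
Patient 2: waits 4, runs 4→16
Patient 3: waits 16, runs 16→18
Patient 4: waits 18, runs 18→31
Patient 5: waits 31, runs 31→39
Sum = 0+4+16+18+31 = 69.
Difference = 108 − 69 = 39.

39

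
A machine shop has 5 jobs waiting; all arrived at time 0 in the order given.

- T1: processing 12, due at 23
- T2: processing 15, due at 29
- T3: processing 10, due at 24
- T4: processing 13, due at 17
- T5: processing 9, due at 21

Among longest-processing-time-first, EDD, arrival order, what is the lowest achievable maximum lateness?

30

LPT (decreasing processing time): T2 T4 T1 T3 T5.
T2: 0→15, due 29, lateness -14
T4: 15→28, due 17, lateness 11
T1: 28→40, due 23, lateness 17
T3: 40→50, due 24, lateness 26
T5: 50→59, due 21, lateness 38
Maximum = 38.
EDD (increasing due date): T4 T5 T1 T3 T2.
T4: 0→13, due 17, lateness -4
T5: 13→22, due 21, lateness 1
T1: 22→34, due 23, lateness 11
T3: 34→44, due 24, lateness 20
T2: 44→59, due 29, lateness 30
Maximum = 30.
FIFO (arrival order): T1 T2 T3 T4 T5.
T1: 0→12, due 23, lateness -11
T2: 12→27, due 29, lateness -2
T3: 27→37, due 24, lateness 13
T4: 37→50, due 17, lateness 33
T5: 50→59, due 21, lateness 38
Maximum = 38.
LPT 38, EDD 30, FIFO 38 → minimum 30.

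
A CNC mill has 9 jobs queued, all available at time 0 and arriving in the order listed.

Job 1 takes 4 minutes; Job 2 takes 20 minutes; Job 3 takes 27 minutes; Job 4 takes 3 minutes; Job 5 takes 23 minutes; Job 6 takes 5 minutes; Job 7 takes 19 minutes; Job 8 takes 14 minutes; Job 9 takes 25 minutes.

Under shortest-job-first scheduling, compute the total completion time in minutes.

SPT (increasing processing time): Job 4 Job 1 Job 6 Job 8 Job 7 Job 2 Job 5 Job 9 Job 3.
Job 4: 0→3
Job 1: 3→7
Job 6: 7→12
Job 8: 12→26
Job 7: 26→45
Job 2: 45→65
Job 5: 65→88
Job 9: 88→113
Job 3: 113→140
Sum = 3+7+12+26+45+65+88+113+140 = 499.

499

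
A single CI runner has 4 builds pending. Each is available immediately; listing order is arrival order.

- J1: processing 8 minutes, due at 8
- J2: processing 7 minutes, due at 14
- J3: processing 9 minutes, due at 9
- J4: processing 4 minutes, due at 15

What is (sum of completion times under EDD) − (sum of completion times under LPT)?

EDD (increasing due date): J1 J3 J2 J4.
J1: 0→8
J3: 8→17
J2: 17→24
J4: 24→28
Sum = 8+17+24+28 = 77.
LPT (decreasing processing time): J3 J1 J2 J4.
J3: 0→9
J1: 9→17
J2: 17→24
J4: 24→28
Sum = 9+17+24+28 = 78.
Difference = 77 − 78 = -1.

-1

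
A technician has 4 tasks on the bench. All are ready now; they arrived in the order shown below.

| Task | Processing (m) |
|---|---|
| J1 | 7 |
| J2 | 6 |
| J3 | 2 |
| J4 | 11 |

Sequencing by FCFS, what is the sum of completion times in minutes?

FIFO (arrival order): J1 J2 J3 J4.
J1: 0→7
J2: 7→13
J3: 13→15
J4: 15→26
Sum = 7+13+15+26 = 61.

61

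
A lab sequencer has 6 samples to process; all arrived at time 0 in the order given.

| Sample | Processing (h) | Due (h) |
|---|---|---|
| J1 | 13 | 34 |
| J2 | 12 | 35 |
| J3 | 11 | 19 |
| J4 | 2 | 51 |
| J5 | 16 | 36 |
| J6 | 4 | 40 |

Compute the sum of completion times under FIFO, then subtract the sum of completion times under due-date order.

-13

FIFO (arrival order): J1 J2 J3 J4 J5 J6.
J1: 0→13
J2: 13→25
J3: 25→36
J4: 36→38
J5: 38→54
J6: 54→58
Sum = 13+25+36+38+54+58 = 224.
EDD (increasing due date): J3 J1 J2 J5 J6 J4.
J3: 0→11
J1: 11→24
J2: 24→36
J5: 36→52
J6: 52→56
J4: 56→58
Sum = 11+24+36+52+56+58 = 237.
Difference = 224 − 237 = -13.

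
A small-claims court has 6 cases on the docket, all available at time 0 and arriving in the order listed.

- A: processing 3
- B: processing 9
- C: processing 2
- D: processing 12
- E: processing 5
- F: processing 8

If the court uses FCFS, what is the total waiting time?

86

FIFO (arrival order): A B C D E F.
A: waits 0, runs 0→3
B: waits 3, runs 3→12
C: waits 12, runs 12→14
D: waits 14, runs 14→26
E: waits 26, runs 26→31
F: waits 31, runs 31→39
Sum = 0+3+12+14+26+31 = 86.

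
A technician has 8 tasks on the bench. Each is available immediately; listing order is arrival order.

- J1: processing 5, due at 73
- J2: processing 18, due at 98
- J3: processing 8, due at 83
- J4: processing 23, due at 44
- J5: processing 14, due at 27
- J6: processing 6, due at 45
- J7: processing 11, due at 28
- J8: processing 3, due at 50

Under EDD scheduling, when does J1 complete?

EDD (increasing due date): J5 J7 J4 J6 J8 J1 J3 J2.
J5: 0→14
J7: 14→25
J4: 25→48
J6: 48→54
J8: 54→57
J1: 57→62

62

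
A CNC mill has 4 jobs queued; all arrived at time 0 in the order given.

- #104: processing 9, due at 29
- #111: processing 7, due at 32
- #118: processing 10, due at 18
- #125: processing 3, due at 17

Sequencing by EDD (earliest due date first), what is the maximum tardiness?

EDD (increasing due date): #125 #118 #104 #111.
#125: 0→3, due 17, tardiness 0
#118: 3→13, due 18, tardiness 0
#104: 13→22, due 29, tardiness 0
#111: 22→29, due 32, tardiness 0
Maximum = 0.

0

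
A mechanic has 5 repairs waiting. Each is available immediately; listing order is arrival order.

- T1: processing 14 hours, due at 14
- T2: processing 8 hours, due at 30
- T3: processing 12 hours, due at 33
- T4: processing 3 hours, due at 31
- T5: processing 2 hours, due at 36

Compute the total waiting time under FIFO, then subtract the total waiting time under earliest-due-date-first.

FIFO (arrival order): T1 T2 T3 T4 T5.
T1: waits 0, runs 0→14
T2: waits 14, runs 14→22
T3: waits 22, runs 22→34
T4: waits 34, runs 34→37
T5: waits 37, runs 37→39
Sum = 0+14+22+34+37 = 107.
EDD (increasing due date): T1 T2 T4 T3 T5.
T1: waits 0, runs 0→14
T2: waits 14, runs 14→22
T4: waits 22, runs 22→25
T3: waits 25, runs 25→37
T5: waits 37, runs 37→39
Sum = 0+14+22+25+37 = 98.
Difference = 107 − 98 = 9.

9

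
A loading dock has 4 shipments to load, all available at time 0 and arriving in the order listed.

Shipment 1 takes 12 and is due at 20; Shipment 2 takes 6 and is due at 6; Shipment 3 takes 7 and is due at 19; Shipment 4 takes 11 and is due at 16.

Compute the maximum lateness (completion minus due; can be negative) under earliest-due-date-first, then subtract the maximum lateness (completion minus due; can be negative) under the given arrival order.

EDD (increasing due date): Shipment 2 Shipment 4 Shipment 3 Shipment 1.
Shipment 2: 0→6, due 6, lateness 0
Shipment 4: 6→17, due 16, lateness 1
Shipment 3: 17→24, due 19, lateness 5
Shipment 1: 24→36, due 20, lateness 16
Maximum = 16.
FIFO (arrival order): Shipment 1 Shipment 2 Shipment 3 Shipment 4.
Shipment 1: 0→12, due 20, lateness -8
Shipment 2: 12→18, due 6, lateness 12
Shipment 3: 18→25, due 19, lateness 6
Shipment 4: 25→36, due 16, lateness 20
Maximum = 20.
Difference = 16 − 20 = -4.

-4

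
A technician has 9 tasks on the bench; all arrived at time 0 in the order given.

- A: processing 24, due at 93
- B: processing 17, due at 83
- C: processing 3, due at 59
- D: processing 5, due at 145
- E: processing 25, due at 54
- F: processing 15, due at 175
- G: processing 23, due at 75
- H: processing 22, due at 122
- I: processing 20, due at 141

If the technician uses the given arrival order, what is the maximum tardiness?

FIFO (arrival order): A B C D E F G H I.
A: 0→24, due 93, tardiness 0
B: 24→41, due 83, tardiness 0
C: 41→44, due 59, tardiness 0
D: 44→49, due 145, tardiness 0
E: 49→74, due 54, tardiness 20
F: 74→89, due 175, tardiness 0
G: 89→112, due 75, tardiness 37
H: 112→134, due 122, tardiness 12
I: 134→154, due 141, tardiness 13
Maximum = 37.

37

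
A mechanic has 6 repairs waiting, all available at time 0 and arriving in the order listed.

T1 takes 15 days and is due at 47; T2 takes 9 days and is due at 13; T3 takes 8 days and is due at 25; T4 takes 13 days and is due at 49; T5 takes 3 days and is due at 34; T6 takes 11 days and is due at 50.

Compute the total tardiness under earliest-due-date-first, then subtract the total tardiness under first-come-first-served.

EDD (increasing due date): T2 T3 T5 T1 T4 T6.
T2: 0→9, due 13, tardiness 0
T3: 9→17, due 25, tardiness 0
T5: 17→20, due 34, tardiness 0
T1: 20→35, due 47, tardiness 0
T4: 35→48, due 49, tardiness 0
T6: 48→59, due 50, tardiness 9
Sum = 0+0+0+0+0+9 = 9.
FIFO (arrival order): T1 T2 T3 T4 T5 T6.
T1: 0→15, due 47, tardiness 0
T2: 15→24, due 13, tardiness 11
T3: 24→32, due 25, tardiness 7
T4: 32→45, due 49, tardiness 0
T5: 45→48, due 34, tardiness 14
T6: 48→59, due 50, tardiness 9
Sum = 0+11+7+0+14+9 = 41.
Difference = 9 − 41 = -32.

-32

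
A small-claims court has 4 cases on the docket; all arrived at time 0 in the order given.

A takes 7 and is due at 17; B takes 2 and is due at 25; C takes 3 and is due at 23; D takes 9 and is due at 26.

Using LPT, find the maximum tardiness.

0

LPT (decreasing processing time): D A C B.
D: 0→9, due 26, tardiness 0
A: 9→16, due 17, tardiness 0
C: 16→19, due 23, tardiness 0
B: 19→21, due 25, tardiness 0
Maximum = 0.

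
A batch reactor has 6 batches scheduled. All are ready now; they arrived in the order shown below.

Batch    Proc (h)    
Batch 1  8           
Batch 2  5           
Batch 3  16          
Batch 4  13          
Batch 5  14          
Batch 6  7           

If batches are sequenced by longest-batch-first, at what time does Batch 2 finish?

LPT (decreasing processing time): Batch 3 Batch 5 Batch 4 Batch 1 Batch 6 Batch 2.
Batch 3: 0→16
Batch 5: 16→30
Batch 4: 30→43
Batch 1: 43→51
Batch 6: 51→58
Batch 2: 58→63

63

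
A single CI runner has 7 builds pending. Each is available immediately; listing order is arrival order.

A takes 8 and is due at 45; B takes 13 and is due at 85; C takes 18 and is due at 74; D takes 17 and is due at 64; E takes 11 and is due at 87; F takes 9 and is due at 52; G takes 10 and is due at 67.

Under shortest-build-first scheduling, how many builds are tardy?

SPT (increasing processing time): A F G E B D C.
A: 0→8, due 45, tardiness 0
F: 8→17, due 52, tardiness 0
G: 17→27, due 67, tardiness 0
E: 27→38, due 87, tardiness 0
B: 38→51, due 85, tardiness 0
D: 51→68, due 64, tardiness 4
C: 68→86, due 74, tardiness 12
Late builds: 2.

2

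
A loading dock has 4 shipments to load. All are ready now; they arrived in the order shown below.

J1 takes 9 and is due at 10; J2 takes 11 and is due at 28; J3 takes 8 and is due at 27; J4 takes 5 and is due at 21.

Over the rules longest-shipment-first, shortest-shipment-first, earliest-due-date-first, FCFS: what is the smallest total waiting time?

40

LPT (decreasing processing time): J2 J1 J3 J4.
J2: waits 0, runs 0→11
J1: waits 11, runs 11→20
J3: waits 20, runs 20→28
J4: waits 28, runs 28→33
Sum = 0+11+20+28 = 59.
SPT (increasing processing time): J4 J3 J1 J2.
J4: waits 0, runs 0→5
J3: waits 5, runs 5→13
J1: waits 13, runs 13→22
J2: waits 22, runs 22→33
Sum = 0+5+13+22 = 40.
EDD (increasing due date): J1 J4 J3 J2.
J1: waits 0, runs 0→9
J4: waits 9, runs 9→14
J3: waits 14, runs 14→22
J2: waits 22, runs 22→33
Sum = 0+9+14+22 = 45.
FIFO (arrival order): J1 J2 J3 J4.
J1: waits 0, runs 0→9
J2: waits 9, runs 9→20
J3: waits 20, runs 20→28
J4: waits 28, runs 28→33
Sum = 0+9+20+28 = 57.
LPT 59, SPT 40, EDD 45, FIFO 57 → minimum 40.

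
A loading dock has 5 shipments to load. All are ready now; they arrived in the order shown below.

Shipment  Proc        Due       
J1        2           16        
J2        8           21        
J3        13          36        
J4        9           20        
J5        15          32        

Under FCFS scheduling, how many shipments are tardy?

FIFO (arrival order): J1 J2 J3 J4 J5.
J1: 0→2, due 16, tardiness 0
J2: 2→10, due 21, tardiness 0
J3: 10→23, due 36, tardiness 0
J4: 23→32, due 20, tardiness 12
J5: 32→47, due 32, tardiness 15
Late shipments: 2.

2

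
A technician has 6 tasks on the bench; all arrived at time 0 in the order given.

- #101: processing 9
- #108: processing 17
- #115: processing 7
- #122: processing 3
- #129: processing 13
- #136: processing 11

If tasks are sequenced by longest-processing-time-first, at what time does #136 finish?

LPT (decreasing processing time): #108 #129 #136 #101 #115 #122.
#108: 0→17
#129: 17→30
#136: 30→41

41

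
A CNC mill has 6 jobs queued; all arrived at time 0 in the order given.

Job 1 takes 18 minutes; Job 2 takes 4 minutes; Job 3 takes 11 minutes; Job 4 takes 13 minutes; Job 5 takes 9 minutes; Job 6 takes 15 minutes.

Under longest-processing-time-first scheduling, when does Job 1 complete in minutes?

LPT (decreasing processing time): Job 1 Job 6 Job 4 Job 3 Job 5 Job 2.
Job 1: 0→18

18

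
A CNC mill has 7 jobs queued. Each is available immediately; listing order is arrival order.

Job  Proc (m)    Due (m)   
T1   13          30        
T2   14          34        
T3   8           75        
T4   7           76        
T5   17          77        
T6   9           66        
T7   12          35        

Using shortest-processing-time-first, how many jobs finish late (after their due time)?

4

SPT (increasing processing time): T4 T3 T6 T7 T1 T2 T5.
T4: 0→7, due 76, tardiness 0
T3: 7→15, due 75, tardiness 0
T6: 15→24, due 66, tardiness 0
T7: 24→36, due 35, tardiness 1
T1: 36→49, due 30, tardiness 19
T2: 49→63, due 34, tardiness 29
T5: 63→80, due 77, tardiness 3
Late jobs: 4.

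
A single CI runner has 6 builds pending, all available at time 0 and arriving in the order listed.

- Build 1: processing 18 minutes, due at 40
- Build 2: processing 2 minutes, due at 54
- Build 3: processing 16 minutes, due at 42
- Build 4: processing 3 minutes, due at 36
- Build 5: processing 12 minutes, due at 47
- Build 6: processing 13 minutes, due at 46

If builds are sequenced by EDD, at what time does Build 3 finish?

EDD (increasing due date): Build 4 Build 1 Build 3 Build 6 Build 5 Build 2.
Build 4: 0→3
Build 1: 3→21
Build 3: 21→37

37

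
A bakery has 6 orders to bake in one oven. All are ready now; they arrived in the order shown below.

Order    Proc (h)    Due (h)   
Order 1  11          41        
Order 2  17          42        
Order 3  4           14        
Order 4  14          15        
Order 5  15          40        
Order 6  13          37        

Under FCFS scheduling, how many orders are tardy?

4

FIFO (arrival order): Order 1 Order 2 Order 3 Order 4 Order 5 Order 6.
Order 1: 0→11, due 41, tardiness 0
Order 2: 11→28, due 42, tardiness 0
Order 3: 28→32, due 14, tardiness 18
Order 4: 32→46, due 15, tardiness 31
Order 5: 46→61, due 40, tardiness 21
Order 6: 61→74, due 37, tardiness 37
Late orders: 4.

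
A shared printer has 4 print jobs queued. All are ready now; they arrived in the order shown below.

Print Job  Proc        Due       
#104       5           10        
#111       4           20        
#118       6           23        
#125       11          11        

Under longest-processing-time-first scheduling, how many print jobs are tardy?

2

LPT (decreasing processing time): #125 #118 #104 #111.
#125: 0→11, due 11, tardiness 0
#118: 11→17, due 23, tardiness 0
#104: 17→22, due 10, tardiness 12
#111: 22→26, due 20, tardiness 6
Late print jobs: 2.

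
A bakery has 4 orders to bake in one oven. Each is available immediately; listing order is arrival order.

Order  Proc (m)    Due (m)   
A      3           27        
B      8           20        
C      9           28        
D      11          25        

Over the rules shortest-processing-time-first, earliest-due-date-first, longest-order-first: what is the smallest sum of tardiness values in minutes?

SPT (increasing processing time): A B C D.
A: 0→3, due 27, tardiness 0
B: 3→11, due 20, tardiness 0
C: 11→20, due 28, tardiness 0
D: 20→31, due 25, tardiness 6
Sum = 0+0+0+6 = 6.
EDD (increasing due date): B D A C.
B: 0→8, due 20, tardiness 0
D: 8→19, due 25, tardiness 0
A: 19→22, due 27, tardiness 0
C: 22→31, due 28, tardiness 3
Sum = 0+0+0+3 = 3.
LPT (decreasing processing time): D C B A.
D: 0→11, due 25, tardiness 0
C: 11→20, due 28, tardiness 0
B: 20→28, due 20, tardiness 8
A: 28→31, due 27, tardiness 4
Sum = 0+0+8+4 = 12.
SPT 6, EDD 3, LPT 12 → minimum 3.

3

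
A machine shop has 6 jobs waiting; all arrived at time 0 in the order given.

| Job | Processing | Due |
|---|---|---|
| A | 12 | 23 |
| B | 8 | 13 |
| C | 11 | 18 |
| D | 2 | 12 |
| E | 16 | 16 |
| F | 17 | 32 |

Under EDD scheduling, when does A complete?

49

EDD (increasing due date): D B E C A F.
D: 0→2
B: 2→10
E: 10→26
C: 26→37
A: 37→49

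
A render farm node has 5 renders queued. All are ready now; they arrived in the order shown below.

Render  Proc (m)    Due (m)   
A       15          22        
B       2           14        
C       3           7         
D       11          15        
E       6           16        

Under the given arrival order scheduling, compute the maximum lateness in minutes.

FIFO (arrival order): A B C D E.
A: 0→15, due 22, lateness -7
B: 15→17, due 14, lateness 3
C: 17→20, due 7, lateness 13
D: 20→31, due 15, lateness 16
E: 31→37, due 16, lateness 21
Maximum = 21.

21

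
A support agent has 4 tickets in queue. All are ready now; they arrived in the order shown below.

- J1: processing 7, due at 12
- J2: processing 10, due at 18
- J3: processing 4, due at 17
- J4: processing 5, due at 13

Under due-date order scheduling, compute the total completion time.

EDD (increasing due date): J1 J4 J3 J2.
J1: 0→7
J4: 7→12
J3: 12→16
J2: 16→26
Sum = 7+12+16+26 = 61.

61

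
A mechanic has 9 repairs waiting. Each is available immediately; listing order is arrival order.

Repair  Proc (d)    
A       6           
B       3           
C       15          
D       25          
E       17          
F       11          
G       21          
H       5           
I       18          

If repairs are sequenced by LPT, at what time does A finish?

113

LPT (decreasing processing time): D G I E C F A H B.
D: 0→25
G: 25→46
I: 46→64
E: 64→81
C: 81→96
F: 96→107
A: 107→113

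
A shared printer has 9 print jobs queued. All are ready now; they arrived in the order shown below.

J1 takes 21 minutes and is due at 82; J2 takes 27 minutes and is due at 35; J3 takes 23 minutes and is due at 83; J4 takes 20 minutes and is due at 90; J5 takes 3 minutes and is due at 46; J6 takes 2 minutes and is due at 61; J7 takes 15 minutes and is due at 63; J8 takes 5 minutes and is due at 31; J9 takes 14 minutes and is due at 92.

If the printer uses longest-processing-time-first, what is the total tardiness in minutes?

LPT (decreasing processing time): J2 J3 J1 J4 J7 J9 J8 J5 J6.
J2: 0→27, due 35, tardiness 0
J3: 27→50, due 83, tardiness 0
J1: 50→71, due 82, tardiness 0
J4: 71→91, due 90, tardiness 1
J7: 91→106, due 63, tardiness 43
J9: 106→120, due 92, tardiness 28
J8: 120→125, due 31, tardiness 94
J5: 125→128, due 46, tardiness 82
J6: 128→130, due 61, tardiness 69
Sum = 0+0+0+1+43+28+94+82+69 = 317.

317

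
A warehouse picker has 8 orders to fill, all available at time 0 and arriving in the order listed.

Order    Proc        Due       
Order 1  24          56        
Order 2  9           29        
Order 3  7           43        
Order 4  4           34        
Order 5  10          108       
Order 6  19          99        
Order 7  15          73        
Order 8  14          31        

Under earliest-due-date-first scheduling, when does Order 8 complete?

23

EDD (increasing due date): Order 2 Order 8 Order 4 Order 3 Order 1 Order 7 Order 6 Order 5.
Order 2: 0→9
Order 8: 9→23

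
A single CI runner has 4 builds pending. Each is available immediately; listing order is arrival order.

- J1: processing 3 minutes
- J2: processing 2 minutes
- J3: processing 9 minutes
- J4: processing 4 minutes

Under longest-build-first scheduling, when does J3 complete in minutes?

9

LPT (decreasing processing time): J3 J4 J1 J2.
J3: 0→9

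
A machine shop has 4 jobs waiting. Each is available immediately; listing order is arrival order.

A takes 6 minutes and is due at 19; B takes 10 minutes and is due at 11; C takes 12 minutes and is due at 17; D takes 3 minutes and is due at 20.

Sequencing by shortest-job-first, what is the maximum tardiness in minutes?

SPT (increasing processing time): D A B C.
D: 0→3, due 20, tardiness 0
A: 3→9, due 19, tardiness 0
B: 9→19, due 11, tardiness 8
C: 19→31, due 17, tardiness 14
Maximum = 14.

14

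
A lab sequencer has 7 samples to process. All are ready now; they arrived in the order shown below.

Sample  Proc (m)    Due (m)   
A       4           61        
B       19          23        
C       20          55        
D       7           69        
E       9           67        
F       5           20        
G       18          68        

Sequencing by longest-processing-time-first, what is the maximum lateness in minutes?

58

LPT (decreasing processing time): C B G E D F A.
C: 0→20, due 55, lateness -35
B: 20→39, due 23, lateness 16
G: 39→57, due 68, lateness -11
E: 57→66, due 67, lateness -1
D: 66→73, due 69, lateness 4
F: 73→78, due 20, lateness 58
A: 78→82, due 61, lateness 21
Maximum = 58.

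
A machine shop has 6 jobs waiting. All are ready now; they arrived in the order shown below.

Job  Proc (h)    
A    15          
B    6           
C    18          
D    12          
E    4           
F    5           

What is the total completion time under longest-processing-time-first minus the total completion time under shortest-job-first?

106

LPT (decreasing processing time): C A D B F E.
C: 0→18
A: 18→33
D: 33→45
B: 45→51
F: 51→56
E: 56→60
Sum = 18+33+45+51+56+60 = 263.
SPT (increasing processing time): E F B D A C.
E: 0→4
F: 4→9
B: 9→15
D: 15→27
A: 27→42
C: 42→60
Sum = 4+9+15+27+42+60 = 157.
Difference = 263 − 157 = 106.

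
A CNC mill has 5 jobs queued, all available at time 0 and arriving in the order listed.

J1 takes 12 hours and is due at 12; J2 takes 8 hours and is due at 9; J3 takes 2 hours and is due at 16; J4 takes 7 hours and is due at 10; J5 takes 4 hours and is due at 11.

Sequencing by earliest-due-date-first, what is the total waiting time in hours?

EDD (increasing due date): J2 J4 J5 J1 J3.
J2: waits 0, runs 0→8
J4: waits 8, runs 8→15
J5: waits 15, runs 15→19
J1: waits 19, runs 19→31
J3: waits 31, runs 31→33
Sum = 0+8+15+19+31 = 73.

73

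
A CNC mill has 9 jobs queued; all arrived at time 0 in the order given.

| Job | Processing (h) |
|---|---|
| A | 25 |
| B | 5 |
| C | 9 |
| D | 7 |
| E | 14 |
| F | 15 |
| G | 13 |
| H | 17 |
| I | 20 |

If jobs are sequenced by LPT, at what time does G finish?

LPT (decreasing processing time): A I H F E G C D B.
A: 0→25
I: 25→45
H: 45→62
F: 62→77
E: 77→91
G: 91→104

104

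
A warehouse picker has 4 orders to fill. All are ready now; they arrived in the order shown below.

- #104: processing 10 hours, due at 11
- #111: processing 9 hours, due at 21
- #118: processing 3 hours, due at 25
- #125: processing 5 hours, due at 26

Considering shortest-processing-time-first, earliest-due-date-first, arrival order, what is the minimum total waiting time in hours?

SPT (increasing processing time): #118 #125 #111 #104.
#118: waits 0, runs 0→3
#125: waits 3, runs 3→8
#111: waits 8, runs 8→17
#104: waits 17, runs 17→27
Sum = 0+3+8+17 = 28.
EDD (increasing due date): #104 #111 #118 #125.
#104: waits 0, runs 0→10
#111: waits 10, runs 10→19
#118: waits 19, runs 19→22
#125: waits 22, runs 22→27
Sum = 0+10+19+22 = 51.
FIFO (arrival order): #104 #111 #118 #125.
#104: waits 0, runs 0→10
#111: waits 10, runs 10→19
#118: waits 19, runs 19→22
#125: waits 22, runs 22→27
Sum = 0+10+19+22 = 51.
SPT 28, EDD 51, FIFO 51 → minimum 28.

28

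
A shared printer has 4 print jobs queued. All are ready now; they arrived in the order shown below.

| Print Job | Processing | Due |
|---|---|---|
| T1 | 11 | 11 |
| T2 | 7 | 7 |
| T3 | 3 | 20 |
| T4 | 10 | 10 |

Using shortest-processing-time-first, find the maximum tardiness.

20

SPT (increasing processing time): T3 T2 T4 T1.
T3: 0→3, due 20, tardiness 0
T2: 3→10, due 7, tardiness 3
T4: 10→20, due 10, tardiness 10
T1: 20→31, due 11, tardiness 20
Maximum = 20.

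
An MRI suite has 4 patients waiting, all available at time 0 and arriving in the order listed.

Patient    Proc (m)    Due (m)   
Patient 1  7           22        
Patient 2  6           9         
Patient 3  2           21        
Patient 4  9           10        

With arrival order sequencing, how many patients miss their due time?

FIFO (arrival order): Patient 1 Patient 2 Patient 3 Patient 4.
Patient 1: 0→7, due 22, tardiness 0
Patient 2: 7→13, due 9, tardiness 4
Patient 3: 13→15, due 21, tardiness 0
Patient 4: 15→24, due 10, tardiness 14
Late patients: 2.

2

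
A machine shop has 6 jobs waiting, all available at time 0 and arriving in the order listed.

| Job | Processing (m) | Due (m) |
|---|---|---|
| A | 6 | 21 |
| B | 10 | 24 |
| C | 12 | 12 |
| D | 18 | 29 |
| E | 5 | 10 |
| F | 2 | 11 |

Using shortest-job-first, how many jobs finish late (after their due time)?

SPT (increasing processing time): F E A B C D.
F: 0→2, due 11, tardiness 0
E: 2→7, due 10, tardiness 0
A: 7→13, due 21, tardiness 0
B: 13→23, due 24, tardiness 0
C: 23→35, due 12, tardiness 23
D: 35→53, due 29, tardiness 24
Late jobs: 2.

2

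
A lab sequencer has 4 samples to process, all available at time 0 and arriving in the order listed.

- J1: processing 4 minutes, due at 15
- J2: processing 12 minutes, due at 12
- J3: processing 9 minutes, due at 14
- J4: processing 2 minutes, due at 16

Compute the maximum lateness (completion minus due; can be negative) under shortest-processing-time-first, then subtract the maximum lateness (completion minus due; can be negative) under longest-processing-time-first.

4

SPT (increasing processing time): J4 J1 J3 J2.
J4: 0→2, due 16, lateness -14
J1: 2→6, due 15, lateness -9
J3: 6→15, due 14, lateness 1
J2: 15→27, due 12, lateness 15
Maximum = 15.
LPT (decreasing processing time): J2 J3 J1 J4.
J2: 0→12, due 12, lateness 0
J3: 12→21, due 14, lateness 7
J1: 21→25, due 15, lateness 10
J4: 25→27, due 16, lateness 11
Maximum = 11.
Difference = 15 − 11 = 4.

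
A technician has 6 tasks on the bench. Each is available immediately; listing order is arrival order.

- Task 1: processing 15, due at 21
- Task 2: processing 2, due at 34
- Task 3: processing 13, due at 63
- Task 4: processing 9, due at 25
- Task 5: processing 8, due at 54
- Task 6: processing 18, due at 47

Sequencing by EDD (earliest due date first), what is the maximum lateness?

2

EDD (increasing due date): Task 1 Task 4 Task 2 Task 6 Task 5 Task 3.
Task 1: 0→15, due 21, lateness -6
Task 4: 15→24, due 25, lateness -1
Task 2: 24→26, due 34, lateness -8
Task 6: 26→44, due 47, lateness -3
Task 5: 44→52, due 54, lateness -2
Task 3: 52→65, due 63, lateness 2
Maximum = 2.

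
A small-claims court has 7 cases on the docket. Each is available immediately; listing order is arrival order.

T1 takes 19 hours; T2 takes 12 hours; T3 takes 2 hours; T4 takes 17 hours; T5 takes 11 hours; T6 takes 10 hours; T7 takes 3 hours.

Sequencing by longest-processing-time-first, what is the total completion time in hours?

LPT (decreasing processing time): T1 T4 T2 T5 T6 T7 T3.
T1: 0→19
T4: 19→36
T2: 36→48
T5: 48→59
T6: 59→69
T7: 69→72
T3: 72→74
Sum = 19+36+48+59+69+72+74 = 377.

377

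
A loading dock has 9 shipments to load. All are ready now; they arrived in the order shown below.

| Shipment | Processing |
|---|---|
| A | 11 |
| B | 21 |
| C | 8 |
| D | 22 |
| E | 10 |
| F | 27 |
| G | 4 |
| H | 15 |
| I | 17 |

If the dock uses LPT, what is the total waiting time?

702

LPT (decreasing processing time): F D B I H A E C G.
F: waits 0, runs 0→27
D: waits 27, runs 27→49
B: waits 49, runs 49→70
I: waits 70, runs 70→87
H: waits 87, runs 87→102
A: waits 102, runs 102→113
E: waits 113, runs 113→123
C: waits 123, runs 123→131
G: waits 131, runs 131→135
Sum = 0+27+49+70+87+102+113+123+131 = 702.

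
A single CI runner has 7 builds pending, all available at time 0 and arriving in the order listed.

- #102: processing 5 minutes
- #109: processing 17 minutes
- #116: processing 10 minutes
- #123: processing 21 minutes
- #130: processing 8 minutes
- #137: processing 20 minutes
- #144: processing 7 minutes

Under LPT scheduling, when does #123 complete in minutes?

21

LPT (decreasing processing time): #123 #137 #109 #116 #130 #144 #102.
#123: 0→21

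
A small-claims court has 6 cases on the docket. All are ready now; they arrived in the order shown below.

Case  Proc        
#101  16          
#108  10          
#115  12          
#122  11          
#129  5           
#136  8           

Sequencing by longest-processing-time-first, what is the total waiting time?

189

LPT (decreasing processing time): #101 #115 #122 #108 #136 #129.
#101: waits 0, runs 0→16
#115: waits 16, runs 16→28
#122: waits 28, runs 28→39
#108: waits 39, runs 39→49
#136: waits 49, runs 49→57
#129: waits 57, runs 57→62
Sum = 0+16+28+39+49+57 = 189.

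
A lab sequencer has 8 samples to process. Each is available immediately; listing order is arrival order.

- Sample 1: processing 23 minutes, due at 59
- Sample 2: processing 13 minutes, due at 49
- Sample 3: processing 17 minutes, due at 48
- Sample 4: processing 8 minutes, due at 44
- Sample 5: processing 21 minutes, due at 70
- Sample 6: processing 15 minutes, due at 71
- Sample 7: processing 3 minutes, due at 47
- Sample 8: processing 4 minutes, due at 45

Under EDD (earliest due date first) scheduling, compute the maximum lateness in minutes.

33

EDD (increasing due date): Sample 4 Sample 8 Sample 7 Sample 3 Sample 2 Sample 1 Sample 5 Sample 6.
Sample 4: 0→8, due 44, lateness -36
Sample 8: 8→12, due 45, lateness -33
Sample 7: 12→15, due 47, lateness -32
Sample 3: 15→32, due 48, lateness -16
Sample 2: 32→45, due 49, lateness -4
Sample 1: 45→68, due 59, lateness 9
Sample 5: 68→89, due 70, lateness 19
Sample 6: 89→104, due 71, lateness 33
Maximum = 33.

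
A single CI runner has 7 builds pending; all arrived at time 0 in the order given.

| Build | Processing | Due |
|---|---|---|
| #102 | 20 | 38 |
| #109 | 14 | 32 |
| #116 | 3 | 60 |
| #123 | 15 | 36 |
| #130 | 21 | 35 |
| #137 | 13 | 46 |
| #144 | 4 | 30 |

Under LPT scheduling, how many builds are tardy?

LPT (decreasing processing time): #130 #102 #123 #109 #137 #144 #116.
#130: 0→21, due 35, tardiness 0
#102: 21→41, due 38, tardiness 3
#123: 41→56, due 36, tardiness 20
#109: 56→70, due 32, tardiness 38
#137: 70→83, due 46, tardiness 37
#144: 83→87, due 30, tardiness 57
#116: 87→90, due 60, tardiness 30
Late builds: 6.

6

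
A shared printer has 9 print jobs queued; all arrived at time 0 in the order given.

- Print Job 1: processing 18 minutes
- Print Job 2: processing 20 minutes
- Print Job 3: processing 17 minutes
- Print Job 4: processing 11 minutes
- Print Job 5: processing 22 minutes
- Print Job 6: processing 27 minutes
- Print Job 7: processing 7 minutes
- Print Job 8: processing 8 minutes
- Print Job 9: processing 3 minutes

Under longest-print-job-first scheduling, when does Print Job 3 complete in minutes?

LPT (decreasing processing time): Print Job 6 Print Job 5 Print Job 2 Print Job 1 Print Job 3 Print Job 4 Print Job 8 Print Job 7 Print Job 9.
Print Job 6: 0→27
Print Job 5: 27→49
Print Job 2: 49→69
Print Job 1: 69→87
Print Job 3: 87→104

104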